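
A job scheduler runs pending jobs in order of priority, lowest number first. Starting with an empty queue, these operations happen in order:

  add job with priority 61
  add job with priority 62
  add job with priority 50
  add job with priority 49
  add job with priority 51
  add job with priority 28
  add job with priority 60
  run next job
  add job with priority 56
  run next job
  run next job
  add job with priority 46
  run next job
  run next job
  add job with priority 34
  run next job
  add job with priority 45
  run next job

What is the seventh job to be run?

45

insert 61 → {61}
insert 62 → {61, 62}
insert 50 → {50, 61, 62}
insert 49 → {49, 50, 61, 62}
insert 51 → {49, 50, 51, 61, 62}
insert 28 → {28, 49, 50, 51, 61, 62}
insert 60 → {28, 49, 50, 51, 60, 61, 62}
run next job → 28; now {49, 50, 51, 60, 61, 62}
insert 56 → {49, 50, 51, 56, 60, 61, 62}
run next job → 49; now {50, 51, 56, 60, 61, 62}
run next job → 50; now {51, 56, 60, 61, 62}
insert 46 → {46, 51, 56, 60, 61, 62}
run next job → 46; now {51, 56, 60, 61, 62}
run next job → 51; now {56, 60, 61, 62}
insert 34 → {34, 56, 60, 61, 62}
run next job → 34; now {56, 60, 61, 62}
insert 45 → {45, 56, 60, 61, 62}
run next job → 45; now {56, 60, 61, 62}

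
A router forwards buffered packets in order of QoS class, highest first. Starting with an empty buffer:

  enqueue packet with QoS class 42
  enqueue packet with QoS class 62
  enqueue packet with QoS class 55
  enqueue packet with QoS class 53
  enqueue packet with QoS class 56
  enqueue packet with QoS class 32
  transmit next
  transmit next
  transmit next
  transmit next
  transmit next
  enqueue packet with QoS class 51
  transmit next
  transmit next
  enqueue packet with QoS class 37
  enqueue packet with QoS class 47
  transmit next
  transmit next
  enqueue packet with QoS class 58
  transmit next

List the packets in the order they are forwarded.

[62, 56, 55, 53, 42, 51, 32, 47, 37, 58]

insert 42 → {42}
insert 62 → {62, 42}
insert 55 → {62, 55, 42}
insert 53 → {62, 55, 53, 42}
insert 56 → {62, 56, 55, 53, 42}
insert 32 → {62, 56, 55, 53, 42, 32}
transmit next → 62; now {56, 55, 53, 42, 32}
transmit next → 56; now {55, 53, 42, 32}
transmit next → 55; now {53, 42, 32}
transmit next → 53; now {42, 32}
transmit next → 42; now {32}
insert 51 → {51, 32}
transmit next → 51; now {32}
transmit next → 32; now {}
insert 37 → {37}
insert 47 → {47, 37}
transmit next → 47; now {37}
transmit next → 37; now {}
insert 58 → {58}
transmit next → 58; now {}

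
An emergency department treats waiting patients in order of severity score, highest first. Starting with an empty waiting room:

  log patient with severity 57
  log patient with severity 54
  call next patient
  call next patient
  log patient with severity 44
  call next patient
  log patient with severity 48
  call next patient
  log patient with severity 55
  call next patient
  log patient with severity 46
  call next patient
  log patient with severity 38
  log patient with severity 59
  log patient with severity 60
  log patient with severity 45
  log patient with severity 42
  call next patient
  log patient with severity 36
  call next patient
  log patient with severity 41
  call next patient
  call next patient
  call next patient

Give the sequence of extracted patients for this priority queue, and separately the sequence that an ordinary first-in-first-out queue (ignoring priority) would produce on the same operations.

priority queue: 57 → 54 → 44 → 48 → 55 → 46 → 60 → 59 → 45 → 42 → 41; FIFO queue: 57 → 54 → 44 → 48 → 55 → 46 → 38 → 59 → 60 → 45 → 42

insert 57 → {57}
insert 54 → {57, 54}
call next patient → 57; now {54}
call next patient → 54; now {}
insert 44 → {44}
call next patient → 44; now {}
insert 48 → {48}
call next patient → 48; now {}
insert 55 → {55}
call next patient → 55; now {}
insert 46 → {46}
call next patient → 46; now {}
insert 38 → {38}
insert 59 → {59, 38}
insert 60 → {60, 59, 38}
insert 45 → {60, 59, 45, 38}
insert 42 → {60, 59, 45, 42, 38}
call next patient → 60; now {59, 45, 42, 38}
insert 36 → {59, 45, 42, 38, 36}
call next patient → 59; now {45, 42, 38, 36}
insert 41 → {45, 42, 41, 38, 36}
call next patient → 45; now {42, 41, 38, 36}
call next patient → 42; now {41, 38, 36}
call next patient → 41; now {38, 36}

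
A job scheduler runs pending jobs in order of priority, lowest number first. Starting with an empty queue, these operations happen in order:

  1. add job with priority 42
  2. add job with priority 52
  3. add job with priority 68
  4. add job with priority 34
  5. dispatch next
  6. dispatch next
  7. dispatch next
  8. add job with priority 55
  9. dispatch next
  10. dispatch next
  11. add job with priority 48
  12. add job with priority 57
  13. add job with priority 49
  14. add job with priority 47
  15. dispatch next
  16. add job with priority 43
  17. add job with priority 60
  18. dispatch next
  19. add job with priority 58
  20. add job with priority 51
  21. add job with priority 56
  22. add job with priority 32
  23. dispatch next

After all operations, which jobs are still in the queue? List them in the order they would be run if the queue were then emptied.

insert 42 → {42}
insert 52 → {42, 52}
insert 68 → {42, 52, 68}
insert 34 → {34, 42, 52, 68}
dispatch next → 34; now {42, 52, 68}
dispatch next → 42; now {52, 68}
dispatch next → 52; now {68}
insert 55 → {55, 68}
dispatch next → 55; now {68}
dispatch next → 68; now {}
insert 48 → {48}
insert 57 → {48, 57}
insert 49 → {48, 49, 57}
insert 47 → {47, 48, 49, 57}
dispatch next → 47; now {48, 49, 57}
insert 43 → {43, 48, 49, 57}
insert 60 → {43, 48, 49, 57, 60}
dispatch next → 43; now {48, 49, 57, 60}
insert 58 → {48, 49, 57, 58, 60}
insert 51 → {48, 49, 51, 57, 58, 60}
insert 56 → {48, 49, 51, 56, 57, 58, 60}
insert 32 → {32, 48, 49, 51, 56, 57, 58, 60}
dispatch next → 32; now {48, 49, 51, 56, 57, 58, 60}

48, 49, 51, 56, 57, 58, 60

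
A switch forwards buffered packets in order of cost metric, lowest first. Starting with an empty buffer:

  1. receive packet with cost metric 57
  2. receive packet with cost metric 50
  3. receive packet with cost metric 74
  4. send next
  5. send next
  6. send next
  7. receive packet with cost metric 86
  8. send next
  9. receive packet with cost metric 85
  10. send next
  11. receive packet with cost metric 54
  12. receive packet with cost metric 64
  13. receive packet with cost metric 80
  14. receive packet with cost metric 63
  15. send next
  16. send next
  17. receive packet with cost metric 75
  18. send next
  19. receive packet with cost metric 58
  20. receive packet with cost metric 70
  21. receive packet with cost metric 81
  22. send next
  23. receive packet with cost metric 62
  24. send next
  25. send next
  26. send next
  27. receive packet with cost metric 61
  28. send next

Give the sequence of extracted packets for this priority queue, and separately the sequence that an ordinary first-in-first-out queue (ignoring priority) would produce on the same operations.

insert 57 → {57}
insert 50 → {50, 57}
insert 74 → {50, 57, 74}
send next → 50; now {57, 74}
send next → 57; now {74}
send next → 74; now {}
insert 86 → {86}
send next → 86; now {}
insert 85 → {85}
send next → 85; now {}
insert 54 → {54}
insert 64 → {54, 64}
insert 80 → {54, 64, 80}
insert 63 → {54, 63, 64, 80}
send next → 54; now {63, 64, 80}
send next → 63; now {64, 80}
insert 75 → {64, 75, 80}
send next → 64; now {75, 80}
insert 58 → {58, 75, 80}
insert 70 → {58, 70, 75, 80}
insert 81 → {58, 70, 75, 80, 81}
send next → 58; now {70, 75, 80, 81}
insert 62 → {62, 70, 75, 80, 81}
send next → 62; now {70, 75, 80, 81}
send next → 70; now {75, 80, 81}
send next → 75; now {80, 81}
insert 61 → {61, 80, 81}
send next → 61; now {80, 81}

priority queue: 50 → 57 → 74 → 86 → 85 → 54 → 63 → 64 → 58 → 62 → 70 → 75 → 61; FIFO queue: [57, 50, 74, 86, 85, 54, 64, 80, 63, 75, 58, 70, 81]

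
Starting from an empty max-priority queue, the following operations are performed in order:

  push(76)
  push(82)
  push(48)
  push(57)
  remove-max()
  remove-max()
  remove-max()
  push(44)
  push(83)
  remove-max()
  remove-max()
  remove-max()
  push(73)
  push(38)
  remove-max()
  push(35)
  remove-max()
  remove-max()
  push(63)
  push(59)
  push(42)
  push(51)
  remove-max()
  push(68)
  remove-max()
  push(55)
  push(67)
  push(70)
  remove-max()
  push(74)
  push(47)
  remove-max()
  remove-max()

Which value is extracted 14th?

insert 76 → {76}
insert 82 → {82, 76}
insert 48 → {82, 76, 48}
insert 57 → {82, 76, 57, 48}
remove-max → 82; now {76, 57, 48}
remove-max → 76; now {57, 48}
remove-max → 57; now {48}
insert 44 → {48, 44}
insert 83 → {83, 48, 44}
remove-max → 83; now {48, 44}
remove-max → 48; now {44}
remove-max → 44; now {}
insert 73 → {73}
insert 38 → {73, 38}
remove-max → 73; now {38}
insert 35 → {38, 35}
remove-max → 38; now {35}
remove-max → 35; now {}
insert 63 → {63}
insert 59 → {63, 59}
insert 42 → {63, 59, 42}
insert 51 → {63, 59, 51, 42}
remove-max → 63; now {59, 51, 42}
insert 68 → {68, 59, 51, 42}
remove-max → 68; now {59, 51, 42}
insert 55 → {59, 55, 51, 42}
insert 67 → {67, 59, 55, 51, 42}
insert 70 → {70, 67, 59, 55, 51, 42}
remove-max → 70; now {67, 59, 55, 51, 42}
insert 74 → {74, 67, 59, 55, 51, 42}
insert 47 → {74, 67, 59, 55, 51, 47, 42}
remove-max → 74; now {67, 59, 55, 51, 47, 42}
remove-max → 67; now {59, 55, 51, 47, 42}

67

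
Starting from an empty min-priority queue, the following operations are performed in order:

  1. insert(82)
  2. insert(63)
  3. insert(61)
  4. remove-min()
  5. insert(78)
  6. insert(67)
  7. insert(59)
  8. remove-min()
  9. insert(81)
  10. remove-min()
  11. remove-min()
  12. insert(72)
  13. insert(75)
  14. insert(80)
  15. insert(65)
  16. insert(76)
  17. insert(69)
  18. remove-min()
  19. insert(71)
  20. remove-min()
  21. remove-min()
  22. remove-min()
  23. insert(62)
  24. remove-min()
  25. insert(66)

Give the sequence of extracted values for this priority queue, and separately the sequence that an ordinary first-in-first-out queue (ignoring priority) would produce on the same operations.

insert 82 → {82}
insert 63 → {63, 82}
insert 61 → {61, 63, 82}
remove-min → 61; now {63, 82}
insert 78 → {63, 78, 82}
insert 67 → {63, 67, 78, 82}
insert 59 → {59, 63, 67, 78, 82}
remove-min → 59; now {63, 67, 78, 82}
insert 81 → {63, 67, 78, 81, 82}
remove-min → 63; now {67, 78, 81, 82}
remove-min → 67; now {78, 81, 82}
insert 72 → {72, 78, 81, 82}
insert 75 → {72, 75, 78, 81, 82}
insert 80 → {72, 75, 78, 80, 81, 82}
insert 65 → {65, 72, 75, 78, 80, 81, 82}
insert 76 → {65, 72, 75, 76, 78, 80, 81, 82}
insert 69 → {65, 69, 72, 75, 76, 78, 80, 81, 82}
remove-min → 65; now {69, 72, 75, 76, 78, 80, 81, 82}
insert 71 → {69, 71, 72, 75, 76, 78, 80, 81, 82}
remove-min → 69; now {71, 72, 75, 76, 78, 80, 81, 82}
remove-min → 71; now {72, 75, 76, 78, 80, 81, 82}
remove-min → 72; now {75, 76, 78, 80, 81, 82}
insert 62 → {62, 75, 76, 78, 80, 81, 82}
remove-min → 62; now {75, 76, 78, 80, 81, 82}
insert 66 → {66, 75, 76, 78, 80, 81, 82}

priority queue: [61, 59, 63, 67, 65, 69, 71, 72, 62]; FIFO queue: 82 → 63 → 61 → 78 → 67 → 59 → 81 → 72 → 75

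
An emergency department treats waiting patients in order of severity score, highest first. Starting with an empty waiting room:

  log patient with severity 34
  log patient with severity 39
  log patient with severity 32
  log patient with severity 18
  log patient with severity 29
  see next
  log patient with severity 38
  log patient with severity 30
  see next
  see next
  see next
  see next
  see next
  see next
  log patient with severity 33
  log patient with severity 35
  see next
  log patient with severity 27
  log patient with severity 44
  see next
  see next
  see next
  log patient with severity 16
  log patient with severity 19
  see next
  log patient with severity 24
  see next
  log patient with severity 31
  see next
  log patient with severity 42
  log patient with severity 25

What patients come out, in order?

[39, 38, 34, 32, 30, 29, 18, 35, 44, 33, 27, 19, 24, 31]

insert 34 → {34}
insert 39 → {39, 34}
insert 32 → {39, 34, 32}
insert 18 → {39, 34, 32, 18}
insert 29 → {39, 34, 32, 29, 18}
see next → 39; now {34, 32, 29, 18}
insert 38 → {38, 34, 32, 29, 18}
insert 30 → {38, 34, 32, 30, 29, 18}
see next → 38; now {34, 32, 30, 29, 18}
see next → 34; now {32, 30, 29, 18}
see next → 32; now {30, 29, 18}
see next → 30; now {29, 18}
see next → 29; now {18}
see next → 18; now {}
insert 33 → {33}
insert 35 → {35, 33}
see next → 35; now {33}
insert 27 → {33, 27}
insert 44 → {44, 33, 27}
see next → 44; now {33, 27}
see next → 33; now {27}
see next → 27; now {}
insert 16 → {16}
insert 19 → {19, 16}
see next → 19; now {16}
insert 24 → {24, 16}
see next → 24; now {16}
insert 31 → {31, 16}
see next → 31; now {16}
insert 42 → {42, 16}
insert 25 → {42, 25, 16}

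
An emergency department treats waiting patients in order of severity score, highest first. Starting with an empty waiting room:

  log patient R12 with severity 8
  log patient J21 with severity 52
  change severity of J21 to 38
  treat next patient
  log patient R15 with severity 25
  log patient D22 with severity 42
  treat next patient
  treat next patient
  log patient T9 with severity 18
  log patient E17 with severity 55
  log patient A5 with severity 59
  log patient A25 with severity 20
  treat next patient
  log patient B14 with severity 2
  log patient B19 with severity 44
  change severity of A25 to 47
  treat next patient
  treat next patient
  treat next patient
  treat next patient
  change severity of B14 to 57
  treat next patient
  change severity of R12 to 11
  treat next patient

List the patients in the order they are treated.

add R12 (severity 8) → {R12:8}
add J21 (severity 52) → {J21:52, R12:8}
update J21 to severity 38 → {J21:38, R12:8}
treat next patient → J21; now {R12:8}
add R15 (severity 25) → {R15:25, R12:8}
add D22 (severity 42) → {D22:42, R15:25, R12:8}
treat next patient → D22; now {R15:25, R12:8}
treat next patient → R15; now {R12:8}
add T9 (severity 18) → {T9:18, R12:8}
add E17 (severity 55) → {E17:55, T9:18, R12:8}
add A5 (severity 59) → {A5:59, E17:55, T9:18, R12:8}
add A25 (severity 20) → {A5:59, E17:55, A25:20, T9:18, R12:8}
treat next patient → A5; now {E17:55, A25:20, T9:18, R12:8}
add B14 (severity 2) → {E17:55, A25:20, T9:18, R12:8, B14:2}
add B19 (severity 44) → {E17:55, B19:44, A25:20, T9:18, R12:8, B14:2}
update A25 to severity 47 → {E17:55, A25:47, B19:44, T9:18, R12:8, B14:2}
treat next patient → E17; now {A25:47, B19:44, T9:18, R12:8, B14:2}
treat next patient → A25; now {B19:44, T9:18, R12:8, B14:2}
treat next patient → B19; now {T9:18, R12:8, B14:2}
treat next patient → T9; now {R12:8, B14:2}
update B14 to severity 57 → {B14:57, R12:8}
treat next patient → B14; now {R12:8}
update R12 to severity 11 → {R12:11}
treat next patient → R12; now {}

J21 → D22 → R15 → A5 → E17 → A25 → B19 → T9 → B14 → R12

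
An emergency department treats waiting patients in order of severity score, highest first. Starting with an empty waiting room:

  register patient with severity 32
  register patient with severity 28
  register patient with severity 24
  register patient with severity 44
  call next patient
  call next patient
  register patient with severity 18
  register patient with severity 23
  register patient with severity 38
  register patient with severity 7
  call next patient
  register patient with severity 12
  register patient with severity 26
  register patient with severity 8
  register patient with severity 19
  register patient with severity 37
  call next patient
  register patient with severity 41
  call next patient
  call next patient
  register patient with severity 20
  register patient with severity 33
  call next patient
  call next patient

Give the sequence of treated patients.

insert 32 → {32}
insert 28 → {32, 28}
insert 24 → {32, 28, 24}
insert 44 → {44, 32, 28, 24}
call next patient → 44; now {32, 28, 24}
call next patient → 32; now {28, 24}
insert 18 → {28, 24, 18}
insert 23 → {28, 24, 23, 18}
insert 38 → {38, 28, 24, 23, 18}
insert 7 → {38, 28, 24, 23, 18, 7}
call next patient → 38; now {28, 24, 23, 18, 7}
insert 12 → {28, 24, 23, 18, 12, 7}
insert 26 → {28, 26, 24, 23, 18, 12, 7}
insert 8 → {28, 26, 24, 23, 18, 12, 8, 7}
insert 19 → {28, 26, 24, 23, 19, 18, 12, 8, 7}
insert 37 → {37, 28, 26, 24, 23, 19, 18, 12, 8, 7}
call next patient → 37; now {28, 26, 24, 23, 19, 18, 12, 8, 7}
insert 41 → {41, 28, 26, 24, 23, 19, 18, 12, 8, 7}
call next patient → 41; now {28, 26, 24, 23, 19, 18, 12, 8, 7}
call next patient → 28; now {26, 24, 23, 19, 18, 12, 8, 7}
insert 20 → {26, 24, 23, 20, 19, 18, 12, 8, 7}
insert 33 → {33, 26, 24, 23, 20, 19, 18, 12, 8, 7}
call next patient → 33; now {26, 24, 23, 20, 19, 18, 12, 8, 7}
call next patient → 26; now {24, 23, 20, 19, 18, 12, 8, 7}

44 → 32 → 38 → 37 → 41 → 28 → 33 → 26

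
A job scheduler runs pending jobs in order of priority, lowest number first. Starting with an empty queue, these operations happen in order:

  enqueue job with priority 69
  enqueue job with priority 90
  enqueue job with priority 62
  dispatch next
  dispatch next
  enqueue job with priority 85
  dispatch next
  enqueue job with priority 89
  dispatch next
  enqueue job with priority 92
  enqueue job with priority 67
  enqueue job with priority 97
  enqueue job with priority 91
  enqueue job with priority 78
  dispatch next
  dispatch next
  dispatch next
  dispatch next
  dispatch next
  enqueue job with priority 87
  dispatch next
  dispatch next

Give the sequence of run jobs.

insert 69 → {69}
insert 90 → {69, 90}
insert 62 → {62, 69, 90}
dispatch next → 62; now {69, 90}
dispatch next → 69; now {90}
insert 85 → {85, 90}
dispatch next → 85; now {90}
insert 89 → {89, 90}
dispatch next → 89; now {90}
insert 92 → {90, 92}
insert 67 → {67, 90, 92}
insert 97 → {67, 90, 92, 97}
insert 91 → {67, 90, 91, 92, 97}
insert 78 → {67, 78, 90, 91, 92, 97}
dispatch next → 67; now {78, 90, 91, 92, 97}
dispatch next → 78; now {90, 91, 92, 97}
dispatch next → 90; now {91, 92, 97}
dispatch next → 91; now {92, 97}
dispatch next → 92; now {97}
insert 87 → {87, 97}
dispatch next → 87; now {97}
dispatch next → 97; now {}

62 → 69 → 85 → 89 → 67 → 78 → 90 → 91 → 92 → 87 → 97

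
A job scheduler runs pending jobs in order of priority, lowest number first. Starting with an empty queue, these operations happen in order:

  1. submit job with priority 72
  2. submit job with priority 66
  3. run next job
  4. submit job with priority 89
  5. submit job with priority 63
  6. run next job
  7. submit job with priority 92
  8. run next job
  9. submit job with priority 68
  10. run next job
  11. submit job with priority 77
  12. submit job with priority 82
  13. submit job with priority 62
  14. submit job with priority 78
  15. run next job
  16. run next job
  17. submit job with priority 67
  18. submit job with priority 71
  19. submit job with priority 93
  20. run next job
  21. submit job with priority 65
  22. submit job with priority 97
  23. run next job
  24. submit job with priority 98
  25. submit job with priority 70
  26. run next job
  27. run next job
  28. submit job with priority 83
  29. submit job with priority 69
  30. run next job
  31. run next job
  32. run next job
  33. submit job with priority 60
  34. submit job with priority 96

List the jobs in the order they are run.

66 → 63 → 72 → 68 → 62 → 77 → 67 → 65 → 70 → 71 → 69 → 78 → 82

insert 72 → {72}
insert 66 → {66, 72}
run next job → 66; now {72}
insert 89 → {72, 89}
insert 63 → {63, 72, 89}
run next job → 63; now {72, 89}
insert 92 → {72, 89, 92}
run next job → 72; now {89, 92}
insert 68 → {68, 89, 92}
run next job → 68; now {89, 92}
insert 77 → {77, 89, 92}
insert 82 → {77, 82, 89, 92}
insert 62 → {62, 77, 82, 89, 92}
insert 78 → {62, 77, 78, 82, 89, 92}
run next job → 62; now {77, 78, 82, 89, 92}
run next job → 77; now {78, 82, 89, 92}
insert 67 → {67, 78, 82, 89, 92}
insert 71 → {67, 71, 78, 82, 89, 92}
insert 93 → {67, 71, 78, 82, 89, 92, 93}
run next job → 67; now {71, 78, 82, 89, 92, 93}
insert 65 → {65, 71, 78, 82, 89, 92, 93}
insert 97 → {65, 71, 78, 82, 89, 92, 93, 97}
run next job → 65; now {71, 78, 82, 89, 92, 93, 97}
insert 98 → {71, 78, 82, 89, 92, 93, 97, 98}
insert 70 → {70, 71, 78, 82, 89, 92, 93, 97, 98}
run next job → 70; now {71, 78, 82, 89, 92, 93, 97, 98}
run next job → 71; now {78, 82, 89, 92, 93, 97, 98}
insert 83 → {78, 82, 83, 89, 92, 93, 97, 98}
insert 69 → {69, 78, 82, 83, 89, 92, 93, 97, 98}
run next job → 69; now {78, 82, 83, 89, 92, 93, 97, 98}
run next job → 78; now {82, 83, 89, 92, 93, 97, 98}
run next job → 82; now {83, 89, 92, 93, 97, 98}
insert 60 → {60, 83, 89, 92, 93, 97, 98}
insert 96 → {60, 83, 89, 92, 93, 96, 97, 98}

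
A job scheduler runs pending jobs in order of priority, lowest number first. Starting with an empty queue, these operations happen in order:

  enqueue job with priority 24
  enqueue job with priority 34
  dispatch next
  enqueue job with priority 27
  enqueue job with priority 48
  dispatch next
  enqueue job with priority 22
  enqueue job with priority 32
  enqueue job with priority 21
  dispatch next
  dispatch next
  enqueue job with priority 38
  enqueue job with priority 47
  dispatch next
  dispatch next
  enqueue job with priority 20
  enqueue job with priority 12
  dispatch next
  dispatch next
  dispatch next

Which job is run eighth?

20

insert 24 → {24}
insert 34 → {24, 34}
dispatch next → 24; now {34}
insert 27 → {27, 34}
insert 48 → {27, 34, 48}
dispatch next → 27; now {34, 48}
insert 22 → {22, 34, 48}
insert 32 → {22, 32, 34, 48}
insert 21 → {21, 22, 32, 34, 48}
dispatch next → 21; now {22, 32, 34, 48}
dispatch next → 22; now {32, 34, 48}
insert 38 → {32, 34, 38, 48}
insert 47 → {32, 34, 38, 47, 48}
dispatch next → 32; now {34, 38, 47, 48}
dispatch next → 34; now {38, 47, 48}
insert 20 → {20, 38, 47, 48}
insert 12 → {12, 20, 38, 47, 48}
dispatch next → 12; now {20, 38, 47, 48}
dispatch next → 20; now {38, 47, 48}
dispatch next → 38; now {47, 48}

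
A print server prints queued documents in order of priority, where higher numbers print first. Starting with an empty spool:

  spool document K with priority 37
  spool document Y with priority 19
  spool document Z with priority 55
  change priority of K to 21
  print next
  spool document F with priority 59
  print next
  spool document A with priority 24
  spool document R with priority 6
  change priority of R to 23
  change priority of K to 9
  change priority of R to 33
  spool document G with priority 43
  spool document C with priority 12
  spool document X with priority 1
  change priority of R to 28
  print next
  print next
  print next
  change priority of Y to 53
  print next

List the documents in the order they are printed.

Z → F → G → R → A → Y

add K (priority 37) → {K:37}
add Y (priority 19) → {K:37, Y:19}
add Z (priority 55) → {Z:55, K:37, Y:19}
update K to priority 21 → {Z:55, K:21, Y:19}
print next → Z; now {K:21, Y:19}
add F (priority 59) → {F:59, K:21, Y:19}
print next → F; now {K:21, Y:19}
add A (priority 24) → {A:24, K:21, Y:19}
add R (priority 6) → {A:24, K:21, Y:19, R:6}
update R to priority 23 → {A:24, R:23, K:21, Y:19}
update K to priority 9 → {A:24, R:23, Y:19, K:9}
update R to priority 33 → {R:33, A:24, Y:19, K:9}
add G (priority 43) → {G:43, R:33, A:24, Y:19, K:9}
add C (priority 12) → {G:43, R:33, A:24, Y:19, C:12, K:9}
add X (priority 1) → {G:43, R:33, A:24, Y:19, C:12, K:9, X:1}
update R to priority 28 → {G:43, R:28, A:24, Y:19, C:12, K:9, X:1}
print next → G; now {R:28, A:24, Y:19, C:12, K:9, X:1}
print next → R; now {A:24, Y:19, C:12, K:9, X:1}
print next → A; now {Y:19, C:12, K:9, X:1}
update Y to priority 53 → {Y:53, C:12, K:9, X:1}
print next → Y; now {C:12, K:9, X:1}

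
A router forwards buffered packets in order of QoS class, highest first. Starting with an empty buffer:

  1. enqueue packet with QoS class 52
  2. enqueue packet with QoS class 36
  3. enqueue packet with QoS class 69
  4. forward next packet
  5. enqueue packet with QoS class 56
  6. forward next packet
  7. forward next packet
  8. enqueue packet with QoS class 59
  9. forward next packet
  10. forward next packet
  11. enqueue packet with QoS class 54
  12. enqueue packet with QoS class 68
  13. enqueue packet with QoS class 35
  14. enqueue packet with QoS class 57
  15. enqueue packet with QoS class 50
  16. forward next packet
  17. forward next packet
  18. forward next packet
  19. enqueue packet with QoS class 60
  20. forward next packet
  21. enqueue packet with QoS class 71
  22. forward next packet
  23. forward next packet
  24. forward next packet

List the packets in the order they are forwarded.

insert 52 → {52}
insert 36 → {52, 36}
insert 69 → {69, 52, 36}
forward next packet → 69; now {52, 36}
insert 56 → {56, 52, 36}
forward next packet → 56; now {52, 36}
forward next packet → 52; now {36}
insert 59 → {59, 36}
forward next packet → 59; now {36}
forward next packet → 36; now {}
insert 54 → {54}
insert 68 → {68, 54}
insert 35 → {68, 54, 35}
insert 57 → {68, 57, 54, 35}
insert 50 → {68, 57, 54, 50, 35}
forward next packet → 68; now {57, 54, 50, 35}
forward next packet → 57; now {54, 50, 35}
forward next packet → 54; now {50, 35}
insert 60 → {60, 50, 35}
forward next packet → 60; now {50, 35}
insert 71 → {71, 50, 35}
forward next packet → 71; now {50, 35}
forward next packet → 50; now {35}
forward next packet → 35; now {}

69 → 56 → 52 → 59 → 36 → 68 → 57 → 54 → 60 → 71 → 50 → 35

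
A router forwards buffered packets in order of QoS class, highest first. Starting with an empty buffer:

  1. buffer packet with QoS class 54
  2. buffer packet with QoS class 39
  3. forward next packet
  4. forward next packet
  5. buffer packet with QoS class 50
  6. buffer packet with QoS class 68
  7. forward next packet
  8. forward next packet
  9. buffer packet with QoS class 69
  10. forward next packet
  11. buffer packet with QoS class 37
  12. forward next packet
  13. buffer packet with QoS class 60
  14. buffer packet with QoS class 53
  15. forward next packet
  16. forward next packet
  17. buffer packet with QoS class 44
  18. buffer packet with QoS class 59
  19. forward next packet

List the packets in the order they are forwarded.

insert 54 → {54}
insert 39 → {54, 39}
forward next packet → 54; now {39}
forward next packet → 39; now {}
insert 50 → {50}
insert 68 → {68, 50}
forward next packet → 68; now {50}
forward next packet → 50; now {}
insert 69 → {69}
forward next packet → 69; now {}
insert 37 → {37}
forward next packet → 37; now {}
insert 60 → {60}
insert 53 → {60, 53}
forward next packet → 60; now {53}
forward next packet → 53; now {}
insert 44 → {44}
insert 59 → {59, 44}
forward next packet → 59; now {44}

54 → 39 → 68 → 50 → 69 → 37 → 60 → 53 → 59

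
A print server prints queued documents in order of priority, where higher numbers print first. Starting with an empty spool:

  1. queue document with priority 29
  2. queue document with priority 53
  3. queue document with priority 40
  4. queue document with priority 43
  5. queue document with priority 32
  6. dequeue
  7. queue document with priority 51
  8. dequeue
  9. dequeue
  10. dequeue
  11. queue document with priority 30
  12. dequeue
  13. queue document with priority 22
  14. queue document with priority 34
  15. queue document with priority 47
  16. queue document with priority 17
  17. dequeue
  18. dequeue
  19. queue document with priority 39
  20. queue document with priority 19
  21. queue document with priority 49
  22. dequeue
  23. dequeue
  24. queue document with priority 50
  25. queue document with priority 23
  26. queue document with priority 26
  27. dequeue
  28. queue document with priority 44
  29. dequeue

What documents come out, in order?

insert 29 → {29}
insert 53 → {53, 29}
insert 40 → {53, 40, 29}
insert 43 → {53, 43, 40, 29}
insert 32 → {53, 43, 40, 32, 29}
dequeue → 53; now {43, 40, 32, 29}
insert 51 → {51, 43, 40, 32, 29}
dequeue → 51; now {43, 40, 32, 29}
dequeue → 43; now {40, 32, 29}
dequeue → 40; now {32, 29}
insert 30 → {32, 30, 29}
dequeue → 32; now {30, 29}
insert 22 → {30, 29, 22}
insert 34 → {34, 30, 29, 22}
insert 47 → {47, 34, 30, 29, 22}
insert 17 → {47, 34, 30, 29, 22, 17}
dequeue → 47; now {34, 30, 29, 22, 17}
dequeue → 34; now {30, 29, 22, 17}
insert 39 → {39, 30, 29, 22, 17}
insert 19 → {39, 30, 29, 22, 19, 17}
insert 49 → {49, 39, 30, 29, 22, 19, 17}
dequeue → 49; now {39, 30, 29, 22, 19, 17}
dequeue → 39; now {30, 29, 22, 19, 17}
insert 50 → {50, 30, 29, 22, 19, 17}
insert 23 → {50, 30, 29, 23, 22, 19, 17}
insert 26 → {50, 30, 29, 26, 23, 22, 19, 17}
dequeue → 50; now {30, 29, 26, 23, 22, 19, 17}
insert 44 → {44, 30, 29, 26, 23, 22, 19, 17}
dequeue → 44; now {30, 29, 26, 23, 22, 19, 17}

53 → 51 → 43 → 40 → 32 → 47 → 34 → 49 → 39 → 50 → 44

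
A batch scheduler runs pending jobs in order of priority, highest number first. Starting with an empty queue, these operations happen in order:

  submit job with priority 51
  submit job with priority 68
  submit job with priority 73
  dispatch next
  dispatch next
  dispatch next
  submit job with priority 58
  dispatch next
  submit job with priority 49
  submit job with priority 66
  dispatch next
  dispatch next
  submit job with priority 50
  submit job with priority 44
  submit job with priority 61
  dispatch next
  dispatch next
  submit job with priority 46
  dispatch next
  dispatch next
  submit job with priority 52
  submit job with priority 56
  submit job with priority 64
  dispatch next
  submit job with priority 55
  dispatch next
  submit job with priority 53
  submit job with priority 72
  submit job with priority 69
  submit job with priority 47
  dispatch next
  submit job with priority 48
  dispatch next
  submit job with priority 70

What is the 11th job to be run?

insert 51 → {51}
insert 68 → {68, 51}
insert 73 → {73, 68, 51}
dispatch next → 73; now {68, 51}
dispatch next → 68; now {51}
dispatch next → 51; now {}
insert 58 → {58}
dispatch next → 58; now {}
insert 49 → {49}
insert 66 → {66, 49}
dispatch next → 66; now {49}
dispatch next → 49; now {}
insert 50 → {50}
insert 44 → {50, 44}
insert 61 → {61, 50, 44}
dispatch next → 61; now {50, 44}
dispatch next → 50; now {44}
insert 46 → {46, 44}
dispatch next → 46; now {44}
dispatch next → 44; now {}
insert 52 → {52}
insert 56 → {56, 52}
insert 64 → {64, 56, 52}
dispatch next → 64; now {56, 52}
insert 55 → {56, 55, 52}
dispatch next → 56; now {55, 52}
insert 53 → {55, 53, 52}
insert 72 → {72, 55, 53, 52}
insert 69 → {72, 69, 55, 53, 52}
insert 47 → {72, 69, 55, 53, 52, 47}
dispatch next → 72; now {69, 55, 53, 52, 47}
insert 48 → {69, 55, 53, 52, 48, 47}
dispatch next → 69; now {55, 53, 52, 48, 47}
insert 70 → {70, 55, 53, 52, 48, 47}

64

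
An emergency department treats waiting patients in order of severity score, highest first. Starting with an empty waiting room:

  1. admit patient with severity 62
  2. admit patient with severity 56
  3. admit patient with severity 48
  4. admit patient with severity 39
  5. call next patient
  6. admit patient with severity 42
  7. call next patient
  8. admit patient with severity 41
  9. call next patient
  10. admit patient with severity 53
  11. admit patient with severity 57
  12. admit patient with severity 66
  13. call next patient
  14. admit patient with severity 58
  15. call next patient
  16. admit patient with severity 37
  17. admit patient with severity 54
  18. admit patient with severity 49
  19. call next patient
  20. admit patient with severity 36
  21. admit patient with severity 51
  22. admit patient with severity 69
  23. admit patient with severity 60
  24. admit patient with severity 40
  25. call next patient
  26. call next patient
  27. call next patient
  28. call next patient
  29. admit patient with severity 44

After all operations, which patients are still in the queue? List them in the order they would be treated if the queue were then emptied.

insert 62 → {62}
insert 56 → {62, 56}
insert 48 → {62, 56, 48}
insert 39 → {62, 56, 48, 39}
call next patient → 62; now {56, 48, 39}
insert 42 → {56, 48, 42, 39}
call next patient → 56; now {48, 42, 39}
insert 41 → {48, 42, 41, 39}
call next patient → 48; now {42, 41, 39}
insert 53 → {53, 42, 41, 39}
insert 57 → {57, 53, 42, 41, 39}
insert 66 → {66, 57, 53, 42, 41, 39}
call next patient → 66; now {57, 53, 42, 41, 39}
insert 58 → {58, 57, 53, 42, 41, 39}
call next patient → 58; now {57, 53, 42, 41, 39}
insert 37 → {57, 53, 42, 41, 39, 37}
insert 54 → {57, 54, 53, 42, 41, 39, 37}
insert 49 → {57, 54, 53, 49, 42, 41, 39, 37}
call next patient → 57; now {54, 53, 49, 42, 41, 39, 37}
insert 36 → {54, 53, 49, 42, 41, 39, 37, 36}
insert 51 → {54, 53, 51, 49, 42, 41, 39, 37, 36}
insert 69 → {69, 54, 53, 51, 49, 42, 41, 39, 37, 36}
insert 60 → {69, 60, 54, 53, 51, 49, 42, 41, 39, 37, 36}
insert 40 → {69, 60, 54, 53, 51, 49, 42, 41, 40, 39, 37, 36}
call next patient → 69; now {60, 54, 53, 51, 49, 42, 41, 40, 39, 37, 36}
call next patient → 60; now {54, 53, 51, 49, 42, 41, 40, 39, 37, 36}
call next patient → 54; now {53, 51, 49, 42, 41, 40, 39, 37, 36}
call next patient → 53; now {51, 49, 42, 41, 40, 39, 37, 36}
insert 44 → {51, 49, 44, 42, 41, 40, 39, 37, 36}

[51, 49, 44, 42, 41, 40, 39, 37, 36]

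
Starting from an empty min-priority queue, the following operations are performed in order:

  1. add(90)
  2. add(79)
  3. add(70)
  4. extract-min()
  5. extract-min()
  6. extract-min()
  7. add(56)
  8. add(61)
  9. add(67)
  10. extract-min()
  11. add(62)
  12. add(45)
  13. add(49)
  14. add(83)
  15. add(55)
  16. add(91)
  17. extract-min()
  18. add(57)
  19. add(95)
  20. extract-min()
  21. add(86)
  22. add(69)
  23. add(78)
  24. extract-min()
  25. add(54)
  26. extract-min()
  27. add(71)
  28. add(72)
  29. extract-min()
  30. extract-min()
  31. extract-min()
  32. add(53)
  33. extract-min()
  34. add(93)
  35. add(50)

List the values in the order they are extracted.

insert 90 → {90}
insert 79 → {79, 90}
insert 70 → {70, 79, 90}
extract-min → 70; now {79, 90}
extract-min → 79; now {90}
extract-min → 90; now {}
insert 56 → {56}
insert 61 → {56, 61}
insert 67 → {56, 61, 67}
extract-min → 56; now {61, 67}
insert 62 → {61, 62, 67}
insert 45 → {45, 61, 62, 67}
insert 49 → {45, 49, 61, 62, 67}
insert 83 → {45, 49, 61, 62, 67, 83}
insert 55 → {45, 49, 55, 61, 62, 67, 83}
insert 91 → {45, 49, 55, 61, 62, 67, 83, 91}
extract-min → 45; now {49, 55, 61, 62, 67, 83, 91}
insert 57 → {49, 55, 57, 61, 62, 67, 83, 91}
insert 95 → {49, 55, 57, 61, 62, 67, 83, 91, 95}
extract-min → 49; now {55, 57, 61, 62, 67, 83, 91, 95}
insert 86 → {55, 57, 61, 62, 67, 83, 86, 91, 95}
insert 69 → {55, 57, 61, 62, 67, 69, 83, 86, 91, 95}
insert 78 → {55, 57, 61, 62, 67, 69, 78, 83, 86, 91, 95}
extract-min → 55; now {57, 61, 62, 67, 69, 78, 83, 86, 91, 95}
insert 54 → {54, 57, 61, 62, 67, 69, 78, 83, 86, 91, 95}
extract-min → 54; now {57, 61, 62, 67, 69, 78, 83, 86, 91, 95}
insert 71 → {57, 61, 62, 67, 69, 71, 78, 83, 86, 91, 95}
insert 72 → {57, 61, 62, 67, 69, 71, 72, 78, 83, 86, 91, 95}
extract-min → 57; now {61, 62, 67, 69, 71, 72, 78, 83, 86, 91, 95}
extract-min → 61; now {62, 67, 69, 71, 72, 78, 83, 86, 91, 95}
extract-min → 62; now {67, 69, 71, 72, 78, 83, 86, 91, 95}
insert 53 → {53, 67, 69, 71, 72, 78, 83, 86, 91, 95}
extract-min → 53; now {67, 69, 71, 72, 78, 83, 86, 91, 95}
insert 93 → {67, 69, 71, 72, 78, 83, 86, 91, 93, 95}
insert 50 → {50, 67, 69, 71, 72, 78, 83, 86, 91, 93, 95}

70, 79, 90, 56, 45, 49, 55, 54, 57, 61, 62, 53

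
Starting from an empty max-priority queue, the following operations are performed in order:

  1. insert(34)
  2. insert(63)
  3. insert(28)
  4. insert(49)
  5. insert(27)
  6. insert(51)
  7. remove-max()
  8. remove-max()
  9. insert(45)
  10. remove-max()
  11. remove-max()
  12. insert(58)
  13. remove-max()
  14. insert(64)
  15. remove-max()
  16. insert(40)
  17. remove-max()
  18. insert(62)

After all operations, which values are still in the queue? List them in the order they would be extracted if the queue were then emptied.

insert 34 → {34}
insert 63 → {63, 34}
insert 28 → {63, 34, 28}
insert 49 → {63, 49, 34, 28}
insert 27 → {63, 49, 34, 28, 27}
insert 51 → {63, 51, 49, 34, 28, 27}
remove-max → 63; now {51, 49, 34, 28, 27}
remove-max → 51; now {49, 34, 28, 27}
insert 45 → {49, 45, 34, 28, 27}
remove-max → 49; now {45, 34, 28, 27}
remove-max → 45; now {34, 28, 27}
insert 58 → {58, 34, 28, 27}
remove-max → 58; now {34, 28, 27}
insert 64 → {64, 34, 28, 27}
remove-max → 64; now {34, 28, 27}
insert 40 → {40, 34, 28, 27}
remove-max → 40; now {34, 28, 27}
insert 62 → {62, 34, 28, 27}

[62, 34, 28, 27]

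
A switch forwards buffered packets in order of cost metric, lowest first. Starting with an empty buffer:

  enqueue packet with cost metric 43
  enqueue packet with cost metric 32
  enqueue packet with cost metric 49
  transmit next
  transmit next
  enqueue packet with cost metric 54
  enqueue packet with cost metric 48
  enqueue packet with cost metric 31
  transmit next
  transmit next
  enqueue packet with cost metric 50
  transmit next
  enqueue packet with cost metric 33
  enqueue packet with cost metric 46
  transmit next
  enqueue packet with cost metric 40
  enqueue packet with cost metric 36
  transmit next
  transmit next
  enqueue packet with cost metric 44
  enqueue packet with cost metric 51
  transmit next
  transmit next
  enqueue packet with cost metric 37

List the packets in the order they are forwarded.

32, 43, 31, 48, 49, 33, 36, 40, 44, 46

insert 43 → {43}
insert 32 → {32, 43}
insert 49 → {32, 43, 49}
transmit next → 32; now {43, 49}
transmit next → 43; now {49}
insert 54 → {49, 54}
insert 48 → {48, 49, 54}
insert 31 → {31, 48, 49, 54}
transmit next → 31; now {48, 49, 54}
transmit next → 48; now {49, 54}
insert 50 → {49, 50, 54}
transmit next → 49; now {50, 54}
insert 33 → {33, 50, 54}
insert 46 → {33, 46, 50, 54}
transmit next → 33; now {46, 50, 54}
insert 40 → {40, 46, 50, 54}
insert 36 → {36, 40, 46, 50, 54}
transmit next → 36; now {40, 46, 50, 54}
transmit next → 40; now {46, 50, 54}
insert 44 → {44, 46, 50, 54}
insert 51 → {44, 46, 50, 51, 54}
transmit next → 44; now {46, 50, 51, 54}
transmit next → 46; now {50, 51, 54}
insert 37 → {37, 50, 51, 54}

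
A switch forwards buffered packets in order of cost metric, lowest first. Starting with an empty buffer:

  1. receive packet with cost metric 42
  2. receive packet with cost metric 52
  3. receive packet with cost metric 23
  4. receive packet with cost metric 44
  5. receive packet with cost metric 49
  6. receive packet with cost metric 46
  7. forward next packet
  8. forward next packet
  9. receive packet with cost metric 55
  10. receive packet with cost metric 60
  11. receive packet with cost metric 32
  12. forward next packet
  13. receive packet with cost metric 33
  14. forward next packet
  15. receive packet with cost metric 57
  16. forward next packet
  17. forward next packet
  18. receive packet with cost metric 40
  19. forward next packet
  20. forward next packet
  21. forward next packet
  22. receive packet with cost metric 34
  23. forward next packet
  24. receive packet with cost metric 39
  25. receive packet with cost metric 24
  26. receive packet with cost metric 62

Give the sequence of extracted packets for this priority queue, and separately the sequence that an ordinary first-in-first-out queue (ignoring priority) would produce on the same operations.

priority queue: 23, 42, 32, 33, 44, 46, 40, 49, 52, 34; FIFO queue: [42, 52, 23, 44, 49, 46, 55, 60, 32, 33]

insert 42 → {42}
insert 52 → {42, 52}
insert 23 → {23, 42, 52}
insert 44 → {23, 42, 44, 52}
insert 49 → {23, 42, 44, 49, 52}
insert 46 → {23, 42, 44, 46, 49, 52}
forward next packet → 23; now {42, 44, 46, 49, 52}
forward next packet → 42; now {44, 46, 49, 52}
insert 55 → {44, 46, 49, 52, 55}
insert 60 → {44, 46, 49, 52, 55, 60}
insert 32 → {32, 44, 46, 49, 52, 55, 60}
forward next packet → 32; now {44, 46, 49, 52, 55, 60}
insert 33 → {33, 44, 46, 49, 52, 55, 60}
forward next packet → 33; now {44, 46, 49, 52, 55, 60}
insert 57 → {44, 46, 49, 52, 55, 57, 60}
forward next packet → 44; now {46, 49, 52, 55, 57, 60}
forward next packet → 46; now {49, 52, 55, 57, 60}
insert 40 → {40, 49, 52, 55, 57, 60}
forward next packet → 40; now {49, 52, 55, 57, 60}
forward next packet → 49; now {52, 55, 57, 60}
forward next packet → 52; now {55, 57, 60}
insert 34 → {34, 55, 57, 60}
forward next packet → 34; now {55, 57, 60}
insert 39 → {39, 55, 57, 60}
insert 24 → {24, 39, 55, 57, 60}
insert 62 → {24, 39, 55, 57, 60, 62}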